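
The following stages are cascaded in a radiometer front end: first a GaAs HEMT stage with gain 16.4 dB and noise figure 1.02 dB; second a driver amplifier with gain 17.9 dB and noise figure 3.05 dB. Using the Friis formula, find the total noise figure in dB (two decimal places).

Convert to linear (a loss of L dB is a gain of −L dB): F_i = 10^(NF_i/10), G_i = 10^(G_i,dB/10)
  Stage 1: F_1 = 10^(1.02/10) = 1.265, G_1 = 10^(16.4/10) = 43.65
  Stage 2: F_2 = 10^(3.05/10) = 2.018, G_2 = 10^(17.9/10) = 61.66
Friis cascade:
  F = 1.265 + (2.018 − 1)/43.65 = 1.288
NF = 10 log₁₀(1.288) = 1.10 dB

1.10 dB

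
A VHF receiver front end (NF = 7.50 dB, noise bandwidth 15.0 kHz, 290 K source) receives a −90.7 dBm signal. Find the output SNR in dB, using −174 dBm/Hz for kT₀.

Noise floor: N = −174 + 10 log₁₀(B) + NF
10 log₁₀(1.50×10⁴) = 41.76 dB
N = −174 + 41.76 + 7.50 = −124.74 dBm
SNR = P_sig − N = −90.7 − (−124.74) = 34.04 dB → 34.0 dB

34.0 dB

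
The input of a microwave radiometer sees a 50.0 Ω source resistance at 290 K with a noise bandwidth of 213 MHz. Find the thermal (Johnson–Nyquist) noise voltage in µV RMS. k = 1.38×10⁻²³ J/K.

V_n = √(4kTRB)
4kTRB = 4 × 1.38×10⁻²³ × 290 × 5.00×10¹ × 2.13×10⁸ = 1.70×10⁻¹⁰ V²
V_n = √(1.70×10⁻¹⁰) = 1.31×10⁻⁵ V = 13.1 µV

13.1 µV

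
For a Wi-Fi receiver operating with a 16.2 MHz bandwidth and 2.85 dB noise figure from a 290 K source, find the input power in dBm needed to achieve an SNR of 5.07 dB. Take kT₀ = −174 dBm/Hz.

−94.0 dBm

Sensitivity = −174 + 10 log₁₀(B) + NF + SNR_min
= −174 + 72.1 + 2.85 + 5.07
= −93.98 dBm → −94.0 dBm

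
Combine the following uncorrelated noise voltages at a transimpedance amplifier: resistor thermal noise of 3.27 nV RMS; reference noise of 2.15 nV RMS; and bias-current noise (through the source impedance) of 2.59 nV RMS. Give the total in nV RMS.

Uncorrelated sources add in power (mean-square): V_tot = √(ΣV_i²)
V_tot = √[(3.27×10⁻⁹)² + (2.15×10⁻⁹)² + (2.59×10⁻⁹)²] = 4.69×10⁻⁹ V = 4.69 nV

4.69 nV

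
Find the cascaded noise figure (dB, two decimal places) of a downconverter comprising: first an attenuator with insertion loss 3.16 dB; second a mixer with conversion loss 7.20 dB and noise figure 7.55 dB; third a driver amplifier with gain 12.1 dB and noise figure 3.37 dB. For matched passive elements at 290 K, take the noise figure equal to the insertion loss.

13.89 dB

Convert to linear (a loss of L dB is a gain of −L dB): F_i = 10^(NF_i/10), G_i = 10^(G_i,dB/10)
  Stage 1: F_1 = 10^(3.16/10) = 2.070, G_1 = 10^(−3.16/10) = 0.4831
  Stage 2: F_2 = 10^(7.55/10) = 5.689, G_2 = 10^(−7.20/10) = 0.1905
  Stage 3: F_3 = 10^(3.37/10) = 2.173, G_3 = 10^(12.1/10) = 16.22
Friis cascade:
  F = 2.070 + (5.689 − 1)/0.4831 + (2.173 − 1)/0.09204 = 24.52
NF = 10 log₁₀(24.52) = 13.89 dB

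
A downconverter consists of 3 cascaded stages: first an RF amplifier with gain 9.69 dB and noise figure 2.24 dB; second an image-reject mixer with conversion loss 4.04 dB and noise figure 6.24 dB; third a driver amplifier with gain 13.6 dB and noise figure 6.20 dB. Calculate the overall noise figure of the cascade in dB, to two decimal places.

4.60 dB

Convert to linear (a loss of L dB is a gain of −L dB): F_i = 10^(NF_i/10), G_i = 10^(G_i,dB/10)
  Stage 1: F_1 = 10^(2.24/10) = 1.675, G_1 = 10^(9.69/10) = 9.311
  Stage 2: F_2 = 10^(6.24/10) = 4.207, G_2 = 10^(−4.04/10) = 0.3945
  Stage 3: F_3 = 10^(6.20/10) = 4.169, G_3 = 10^(13.6/10) = 22.91
Friis cascade:
  F = 1.675 + (4.207 − 1)/9.311 + (4.169 − 1)/3.673 = 2.882
NF = 10 log₁₀(2.882) = 4.60 dB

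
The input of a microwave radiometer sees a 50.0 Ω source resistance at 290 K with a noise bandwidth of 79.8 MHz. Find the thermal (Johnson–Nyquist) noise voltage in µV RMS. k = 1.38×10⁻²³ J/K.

V_n = √(4kTRB)
4kTRB = 4 × 1.38×10⁻²³ × 290 × 5.00×10¹ × 7.98×10⁷ = 6.39×10⁻¹¹ V²
V_n = √(6.39×10⁻¹¹) = 7.99×10⁻⁶ V = 7.99 µV

7.99 µV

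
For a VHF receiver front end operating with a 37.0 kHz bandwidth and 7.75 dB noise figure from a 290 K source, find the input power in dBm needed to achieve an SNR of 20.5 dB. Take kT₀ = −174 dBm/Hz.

Sensitivity = −174 + 10 log₁₀(B) + NF + SNR_min
= −174 + 45.68 + 7.75 + 20.5
= −100.07 dBm → −100.1 dBm

−100.1 dBm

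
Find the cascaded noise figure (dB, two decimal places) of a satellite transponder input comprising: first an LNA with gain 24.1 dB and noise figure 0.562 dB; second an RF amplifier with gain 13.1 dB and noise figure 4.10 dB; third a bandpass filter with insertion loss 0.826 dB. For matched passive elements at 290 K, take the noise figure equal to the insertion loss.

0.59 dB

Convert to linear (a loss of L dB is a gain of −L dB): F_i = 10^(NF_i/10), G_i = 10^(G_i,dB/10)
  Stage 1: F_1 = 10^(0.562/10) = 1.138, G_1 = 10^(24.1/10) = 257.0
  Stage 2: F_2 = 10^(4.10/10) = 2.570, G_2 = 10^(13.1/10) = 20.42
  Stage 3: F_3 = 10^(0.826/10) = 1.209, G_3 = 10^(−0.826/10) = 0.8268
Friis cascade:
  F = 1.138 + (2.570 − 1)/257.0 + (1.209 − 1)/5248 = 1.144
NF = 10 log₁₀(1.144) = 0.59 dB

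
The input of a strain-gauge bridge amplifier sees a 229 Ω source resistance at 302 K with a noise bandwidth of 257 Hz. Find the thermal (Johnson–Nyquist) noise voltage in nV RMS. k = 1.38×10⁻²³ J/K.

V_n = √(4kTRB)
4kTRB = 4 × 1.38×10⁻²³ × 302 × 2.29×10² × 2.57×10² = 9.81×10⁻¹⁶ V²
V_n = √(9.81×10⁻¹⁶) = 3.13×10⁻⁸ V = 31.3 nV

31.3 nV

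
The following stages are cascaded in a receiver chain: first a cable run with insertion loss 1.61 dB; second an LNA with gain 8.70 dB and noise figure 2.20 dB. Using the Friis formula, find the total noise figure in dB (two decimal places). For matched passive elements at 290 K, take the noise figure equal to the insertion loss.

3.81 dB

Convert to linear (a loss of L dB is a gain of −L dB): F_i = 10^(NF_i/10), G_i = 10^(G_i,dB/10)
  Stage 1: F_1 = 10^(1.61/10) = 1.449, G_1 = 10^(−1.61/10) = 0.6902
  Stage 2: F_2 = 10^(2.20/10) = 1.660, G_2 = 10^(8.70/10) = 7.413
Friis cascade:
  F = 1.449 + (1.660 − 1)/0.6902 = 2.404
NF = 10 log₁₀(2.404) = 3.81 dB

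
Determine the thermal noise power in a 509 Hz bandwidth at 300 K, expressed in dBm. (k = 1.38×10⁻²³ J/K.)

−146.8 dBm

P_n = kTB = 1.38×10⁻²³ × 300 × 5.09×10² = 2.11×10⁻¹⁸ W
In dBm: 10 log₁₀(2.11×10⁻¹⁸ / 10⁻³) = −146.8 dBm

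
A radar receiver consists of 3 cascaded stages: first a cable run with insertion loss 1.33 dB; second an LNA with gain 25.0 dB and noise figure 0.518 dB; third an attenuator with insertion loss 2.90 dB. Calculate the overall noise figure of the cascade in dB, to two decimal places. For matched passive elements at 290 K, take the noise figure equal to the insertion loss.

1.86 dB

Convert to linear (a loss of L dB is a gain of −L dB): F_i = 10^(NF_i/10), G_i = 10^(G_i,dB/10)
  Stage 1: F_1 = 10^(1.33/10) = 1.358, G_1 = 10^(−1.33/10) = 0.7362
  Stage 2: F_2 = 10^(0.518/10) = 1.127, G_2 = 10^(25.0/10) = 316.2
  Stage 3: F_3 = 10^(2.90/10) = 1.950, G_3 = 10^(−2.90/10) = 0.5129
Friis cascade:
  F = 1.358 + (1.127 − 1)/0.7362 + (1.950 − 1)/232.8 = 1.534
NF = 10 log₁₀(1.534) = 1.86 dB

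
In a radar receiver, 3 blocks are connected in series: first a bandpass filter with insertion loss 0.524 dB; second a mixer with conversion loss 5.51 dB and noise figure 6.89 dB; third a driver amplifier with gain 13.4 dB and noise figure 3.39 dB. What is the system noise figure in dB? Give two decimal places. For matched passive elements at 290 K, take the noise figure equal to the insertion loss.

10.11 dB

Convert to linear (a loss of L dB is a gain of −L dB): F_i = 10^(NF_i/10), G_i = 10^(G_i,dB/10)
  Stage 1: F_1 = 10^(0.524/10) = 1.128, G_1 = 10^(−0.524/10) = 0.8863
  Stage 2: F_2 = 10^(6.89/10) = 4.887, G_2 = 10^(−5.51/10) = 0.2812
  Stage 3: F_3 = 10^(3.39/10) = 2.183, G_3 = 10^(13.4/10) = 21.88
Friis cascade:
  F = 1.128 + (4.887 − 1)/0.8863 + (2.183 − 1)/0.2492 = 10.26
NF = 10 log₁₀(10.26) = 10.11 dB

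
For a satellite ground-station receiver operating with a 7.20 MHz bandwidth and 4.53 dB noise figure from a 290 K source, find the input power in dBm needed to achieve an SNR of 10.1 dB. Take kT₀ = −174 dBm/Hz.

−90.8 dBm

Sensitivity = −174 + 10 log₁₀(B) + NF + SNR_min
= −174 + 68.57 + 4.53 + 10.1
= −90.80 dBm → −90.8 dBm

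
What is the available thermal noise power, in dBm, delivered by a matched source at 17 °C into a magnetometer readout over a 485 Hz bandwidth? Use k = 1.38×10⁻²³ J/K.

−147.1 dBm

T = 17 °C + 273.15 = 290.15 K
P_n = kTB = 1.38×10⁻²³ × 290.15 × 4.85×10² = 1.94×10⁻¹⁸ W
In dBm: 10 log₁₀(1.94×10⁻¹⁸ / 10⁻³) = −147.1 dBm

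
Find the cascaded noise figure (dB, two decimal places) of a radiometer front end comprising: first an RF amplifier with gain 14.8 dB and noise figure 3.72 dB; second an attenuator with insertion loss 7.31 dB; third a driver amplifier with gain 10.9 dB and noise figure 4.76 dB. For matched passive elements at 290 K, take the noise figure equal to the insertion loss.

Convert to linear (a loss of L dB is a gain of −L dB): F_i = 10^(NF_i/10), G_i = 10^(G_i,dB/10)
  Stage 1: F_1 = 10^(3.72/10) = 2.355, G_1 = 10^(14.8/10) = 30.20
  Stage 2: F_2 = 10^(7.31/10) = 5.383, G_2 = 10^(−7.31/10) = 0.1858
  Stage 3: F_3 = 10^(4.76/10) = 2.992, G_3 = 10^(10.9/10) = 12.30
Friis cascade:
  F = 2.355 + (5.383 − 1)/30.20 + (2.992 − 1)/5.610 = 2.855
NF = 10 log₁₀(2.855) = 4.56 dB

4.56 dB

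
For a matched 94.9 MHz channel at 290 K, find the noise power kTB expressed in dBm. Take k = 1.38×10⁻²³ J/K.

P_n = kTB = 1.38×10⁻²³ × 290 × 9.49×10⁷ = 3.80×10⁻¹³ W
In dBm: 10 log₁₀(3.80×10⁻¹³ / 10⁻³) = −94.2 dBm

−94.2 dBm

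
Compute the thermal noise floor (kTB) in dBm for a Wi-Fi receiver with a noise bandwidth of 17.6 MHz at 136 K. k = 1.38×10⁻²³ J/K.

P_n = kTB = 1.38×10⁻²³ × 136 × 1.76×10⁷ = 3.30×10⁻¹⁴ W
In dBm: 10 log₁₀(3.30×10⁻¹⁴ / 10⁻³) = −104.8 dBm

−104.8 dBm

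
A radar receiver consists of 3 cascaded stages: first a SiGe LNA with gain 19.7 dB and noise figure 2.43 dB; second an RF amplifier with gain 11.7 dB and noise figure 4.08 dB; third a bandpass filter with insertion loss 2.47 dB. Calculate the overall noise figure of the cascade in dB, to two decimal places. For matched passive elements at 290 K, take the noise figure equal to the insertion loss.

Convert to linear (a loss of L dB is a gain of −L dB): F_i = 10^(NF_i/10), G_i = 10^(G_i,dB/10)
  Stage 1: F_1 = 10^(2.43/10) = 1.750, G_1 = 10^(19.7/10) = 93.33
  Stage 2: F_2 = 10^(4.08/10) = 2.559, G_2 = 10^(11.7/10) = 14.79
  Stage 3: F_3 = 10^(2.47/10) = 1.766, G_3 = 10^(−2.47/10) = 0.5662
Friis cascade:
  F = 1.750 + (2.559 − 1)/93.33 + (1.766 − 1)/1380 = 1.767
NF = 10 log₁₀(1.767) = 2.47 dB

2.47 dB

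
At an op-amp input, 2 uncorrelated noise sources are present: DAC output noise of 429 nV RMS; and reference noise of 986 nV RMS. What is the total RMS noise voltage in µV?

1.08 µV

Uncorrelated sources add in power (mean-square): V_tot = √(ΣV_i²)
V_tot = √[(4.29×10⁻⁷)² + (9.86×10⁻⁷)²] = 1.08×10⁻⁶ V = 1.08 µV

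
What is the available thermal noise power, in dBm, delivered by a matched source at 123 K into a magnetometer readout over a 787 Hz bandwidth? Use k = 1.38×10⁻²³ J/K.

−148.7 dBm

P_n = kTB = 1.38×10⁻²³ × 123 × 7.87×10² = 1.34×10⁻¹⁸ W
In dBm: 10 log₁₀(1.34×10⁻¹⁸ / 10⁻³) = −148.7 dBm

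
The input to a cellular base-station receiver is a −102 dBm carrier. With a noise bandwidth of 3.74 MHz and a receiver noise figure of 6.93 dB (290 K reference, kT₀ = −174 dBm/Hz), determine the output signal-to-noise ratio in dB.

Noise floor: N = −174 + 10 log₁₀(B) + NF
10 log₁₀(3.74×10⁶) = 65.73 dB
N = −174 + 65.73 + 6.93 = −101.34 dBm
SNR = P_sig − N = −102 − (−101.34) = −0.66 dB → −0.7 dB

−0.7 dB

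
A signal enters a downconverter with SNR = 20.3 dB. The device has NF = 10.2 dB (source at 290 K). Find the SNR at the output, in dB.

By definition F = SNR_in/SNR_out, so in dB: SNR_out = SNR_in − NF
SNR_out = 20.3 − 10.2 = 10.1 dB

10.1 dB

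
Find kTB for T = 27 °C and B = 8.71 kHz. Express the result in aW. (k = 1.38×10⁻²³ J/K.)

T = 27 °C + 273.15 = 300.15 K
P_n = kTB = 1.38×10⁻²³ × 300.15 × 8.71×10³ = 3.61×10⁻¹⁷ W = 36.1 aW

36.1 aW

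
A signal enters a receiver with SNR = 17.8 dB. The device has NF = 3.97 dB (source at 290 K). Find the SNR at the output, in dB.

By definition F = SNR_in/SNR_out, so in dB: SNR_out = SNR_in − NF
SNR_out = 17.8 − 3.97 = 13.83 dB

13.83 dB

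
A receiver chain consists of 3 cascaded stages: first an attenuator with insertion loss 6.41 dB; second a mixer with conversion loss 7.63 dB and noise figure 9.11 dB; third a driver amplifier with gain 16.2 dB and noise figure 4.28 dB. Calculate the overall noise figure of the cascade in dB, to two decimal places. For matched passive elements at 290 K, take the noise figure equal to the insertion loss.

Convert to linear (a loss of L dB is a gain of −L dB): F_i = 10^(NF_i/10), G_i = 10^(G_i,dB/10)
  Stage 1: F_1 = 10^(6.41/10) = 4.375, G_1 = 10^(−6.41/10) = 0.2286
  Stage 2: F_2 = 10^(9.11/10) = 8.147, G_2 = 10^(−7.63/10) = 0.1726
  Stage 3: F_3 = 10^(4.28/10) = 2.679, G_3 = 10^(16.2/10) = 41.69
Friis cascade:
  F = 4.375 + (8.147 − 1)/0.2286 + (2.679 − 1)/0.03945 = 78.21
NF = 10 log₁₀(78.21) = 18.93 dB

18.93 dB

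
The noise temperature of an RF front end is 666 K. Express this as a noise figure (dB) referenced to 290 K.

5.18 dB

F = 1 + T_e/T₀ = 1 + 666/290 = 3.29655
NF = 10 log₁₀(3.29655) = 5.18 dB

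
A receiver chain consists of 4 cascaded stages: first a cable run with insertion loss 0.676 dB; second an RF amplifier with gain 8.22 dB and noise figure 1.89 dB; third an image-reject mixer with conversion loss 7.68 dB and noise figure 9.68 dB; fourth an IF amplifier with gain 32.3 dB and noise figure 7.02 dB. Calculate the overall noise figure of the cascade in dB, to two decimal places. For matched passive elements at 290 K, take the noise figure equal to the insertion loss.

8.71 dB

Convert to linear (a loss of L dB is a gain of −L dB): F_i = 10^(NF_i/10), G_i = 10^(G_i,dB/10)
  Stage 1: F_1 = 10^(0.676/10) = 1.168, G_1 = 10^(−0.676/10) = 0.8559
  Stage 2: F_2 = 10^(1.89/10) = 1.545, G_2 = 10^(8.22/10) = 6.637
  Stage 3: F_3 = 10^(9.68/10) = 9.290, G_3 = 10^(−7.68/10) = 0.1706
  Stage 4: F_4 = 10^(7.02/10) = 5.035, G_4 = 10^(32.3/10) = 1698
Friis cascade:
  F = 1.168 + (1.545 − 1)/0.8559 + (9.290 − 1)/5.681 + (5.035 − 1)/0.9692 = 7.428
NF = 10 log₁₀(7.428) = 8.71 dB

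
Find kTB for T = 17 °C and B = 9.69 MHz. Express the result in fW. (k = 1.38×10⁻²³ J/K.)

38.8 fW

T = 17 °C + 273.15 = 290.15 K
P_n = kTB = 1.38×10⁻²³ × 290.15 × 9.69×10⁶ = 3.88×10⁻¹⁴ W = 38.8 fW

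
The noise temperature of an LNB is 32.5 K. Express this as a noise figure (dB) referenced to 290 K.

0.461 dB

F = 1 + T_e/T₀ = 1 + 32.5/290 = 1.11207
NF = 10 log₁₀(1.11207) = 0.461 dB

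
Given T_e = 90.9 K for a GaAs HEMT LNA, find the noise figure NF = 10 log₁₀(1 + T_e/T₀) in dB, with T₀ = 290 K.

F = 1 + T_e/T₀ = 1 + 90.9/290 = 1.31345
NF = 10 log₁₀(1.31345) = 1.18 dB

1.18 dB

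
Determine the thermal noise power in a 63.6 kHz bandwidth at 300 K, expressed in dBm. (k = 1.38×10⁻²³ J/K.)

−125.8 dBm

P_n = kTB = 1.38×10⁻²³ × 300 × 6.36×10⁴ = 2.63×10⁻¹⁶ W
In dBm: 10 log₁₀(2.63×10⁻¹⁶ / 10⁻³) = −125.8 dBm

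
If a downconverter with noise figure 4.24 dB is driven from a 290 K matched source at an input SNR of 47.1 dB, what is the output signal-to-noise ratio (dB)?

42.86 dB

By definition F = SNR_in/SNR_out, so in dB: SNR_out = SNR_in − NF
SNR_out = 47.1 − 4.24 = 42.86 dB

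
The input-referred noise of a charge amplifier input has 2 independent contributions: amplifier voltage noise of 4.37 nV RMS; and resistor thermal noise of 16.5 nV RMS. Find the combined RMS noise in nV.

17.1 nV

Uncorrelated sources add in power (mean-square): V_tot = √(ΣV_i²)
V_tot = √[(4.37×10⁻⁹)² + (1.65×10⁻⁸)²] = 1.71×10⁻⁸ V = 17.1 nV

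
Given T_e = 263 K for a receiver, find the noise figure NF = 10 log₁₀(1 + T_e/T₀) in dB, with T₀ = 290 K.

F = 1 + T_e/T₀ = 1 + 263/290 = 1.9069
NF = 10 log₁₀(1.9069) = 2.80 dB

2.80 dB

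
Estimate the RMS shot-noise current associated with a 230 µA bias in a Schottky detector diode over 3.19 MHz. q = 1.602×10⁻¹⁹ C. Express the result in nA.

I_n = √(2qI·B)
2qI·B = 2 × 1.602×10⁻¹⁹ × 2.30×10⁻⁴ × 3.19×10⁶ = 2.35×10⁻¹⁶ A²
I_n = √(2.35×10⁻¹⁶) = 1.53×10⁻⁸ A = 15.3 nA

15.3 nA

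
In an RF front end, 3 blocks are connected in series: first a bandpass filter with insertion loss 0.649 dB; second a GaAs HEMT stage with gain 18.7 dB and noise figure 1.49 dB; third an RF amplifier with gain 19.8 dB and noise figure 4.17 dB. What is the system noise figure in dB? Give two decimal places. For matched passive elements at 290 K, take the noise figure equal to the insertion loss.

2.21 dB

Convert to linear (a loss of L dB is a gain of −L dB): F_i = 10^(NF_i/10), G_i = 10^(G_i,dB/10)
  Stage 1: F_1 = 10^(0.649/10) = 1.161, G_1 = 10^(−0.649/10) = 0.8612
  Stage 2: F_2 = 10^(1.49/10) = 1.409, G_2 = 10^(18.7/10) = 74.13
  Stage 3: F_3 = 10^(4.17/10) = 2.612, G_3 = 10^(19.8/10) = 95.50
Friis cascade:
  F = 1.161 + (1.409 − 1)/0.8612 + (2.612 − 1)/63.84 = 1.662
NF = 10 log₁₀(1.662) = 2.21 dB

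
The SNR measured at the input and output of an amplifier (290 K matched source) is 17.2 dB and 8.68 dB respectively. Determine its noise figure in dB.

NF (dB) = SNR_in(dB) − SNR_out(dB) when the source is at T₀
NF = 17.2 − 8.68 = 8.52 dB

8.52 dB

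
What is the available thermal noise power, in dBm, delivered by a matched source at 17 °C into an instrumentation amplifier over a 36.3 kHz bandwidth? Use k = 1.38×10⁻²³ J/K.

−128.4 dBm

T = 17 °C + 273.15 = 290.15 K
P_n = kTB = 1.38×10⁻²³ × 290.15 × 3.63×10⁴ = 1.45×10⁻¹⁶ W
In dBm: 10 log₁₀(1.45×10⁻¹⁶ / 10⁻³) = −128.4 dBm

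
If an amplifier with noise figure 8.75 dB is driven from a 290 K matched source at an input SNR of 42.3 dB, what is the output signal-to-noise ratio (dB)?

33.55 dB

By definition F = SNR_in/SNR_out, so in dB: SNR_out = SNR_in − NF
SNR_out = 42.3 − 8.75 = 33.55 dB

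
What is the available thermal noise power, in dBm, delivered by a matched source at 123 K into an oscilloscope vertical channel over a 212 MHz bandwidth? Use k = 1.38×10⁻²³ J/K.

P_n = kTB = 1.38×10⁻²³ × 123 × 2.12×10⁸ = 3.60×10⁻¹³ W
In dBm: 10 log₁₀(3.60×10⁻¹³ / 10⁻³) = −94.4 dBm

−94.4 dBm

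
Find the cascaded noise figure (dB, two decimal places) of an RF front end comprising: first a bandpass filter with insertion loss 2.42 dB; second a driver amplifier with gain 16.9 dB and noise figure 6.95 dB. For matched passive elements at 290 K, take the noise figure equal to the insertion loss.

Convert to linear (a loss of L dB is a gain of −L dB): F_i = 10^(NF_i/10), G_i = 10^(G_i,dB/10)
  Stage 1: F_1 = 10^(2.42/10) = 1.746, G_1 = 10^(−2.42/10) = 0.5728
  Stage 2: F_2 = 10^(6.95/10) = 4.955, G_2 = 10^(16.9/10) = 48.98
Friis cascade:
  F = 1.746 + (4.955 − 1)/0.5728 = 8.650
NF = 10 log₁₀(8.650) = 9.37 dB

9.37 dB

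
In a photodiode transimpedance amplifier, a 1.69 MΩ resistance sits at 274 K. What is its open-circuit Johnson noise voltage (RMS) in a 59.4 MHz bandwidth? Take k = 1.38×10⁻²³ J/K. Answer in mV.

1.23 mV

V_n = √(4kTRB)
4kTRB = 4 × 1.38×10⁻²³ × 274 × 1.69×10⁶ × 5.94×10⁷ = 1.52×10⁻⁶ V²
V_n = √(1.52×10⁻⁶) = 1.23×10⁻³ V = 1.23 mV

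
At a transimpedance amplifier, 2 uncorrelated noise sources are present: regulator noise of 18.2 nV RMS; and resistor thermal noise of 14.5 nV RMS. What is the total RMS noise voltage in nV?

Uncorrelated sources add in power (mean-square): V_tot = √(ΣV_i²)
V_tot = √[(1.82×10⁻⁸)² + (1.45×10⁻⁸)²] = 2.33×10⁻⁸ V = 23.3 nV

23.3 nV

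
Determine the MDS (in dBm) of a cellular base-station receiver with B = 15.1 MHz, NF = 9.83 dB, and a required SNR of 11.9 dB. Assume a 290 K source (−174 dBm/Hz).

−80.5 dBm

Sensitivity = −174 + 10 log₁₀(B) + NF + SNR_min
= −174 + 71.79 + 9.83 + 11.9
= −80.48 dBm → −80.5 dBm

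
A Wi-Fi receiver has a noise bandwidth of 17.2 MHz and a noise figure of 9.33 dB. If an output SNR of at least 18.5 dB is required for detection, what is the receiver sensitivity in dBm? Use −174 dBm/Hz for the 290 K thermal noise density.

−73.8 dBm

Sensitivity = −174 + 10 log₁₀(B) + NF + SNR_min
= −174 + 72.36 + 9.33 + 18.5
= −73.81 dBm → −73.8 dBm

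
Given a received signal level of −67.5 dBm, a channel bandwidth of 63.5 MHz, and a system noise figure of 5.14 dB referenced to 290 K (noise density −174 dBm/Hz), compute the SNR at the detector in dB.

23.3 dB

Noise floor: N = −174 + 10 log₁₀(B) + NF
10 log₁₀(6.35×10⁷) = 78.03 dB
N = −174 + 78.03 + 5.14 = −90.83 dBm
SNR = P_sig − N = −67.5 − (−90.83) = 23.33 dB → 23.3 dB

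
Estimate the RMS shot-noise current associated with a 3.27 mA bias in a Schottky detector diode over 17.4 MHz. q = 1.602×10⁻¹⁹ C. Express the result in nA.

I_n = √(2qI·B)
2qI·B = 2 × 1.602×10⁻¹⁹ × 3.27×10⁻³ × 1.74×10⁷ = 1.82×10⁻¹⁴ A²
I_n = √(1.82×10⁻¹⁴) = 1.35×10⁻⁷ A = 135 nA

135 nA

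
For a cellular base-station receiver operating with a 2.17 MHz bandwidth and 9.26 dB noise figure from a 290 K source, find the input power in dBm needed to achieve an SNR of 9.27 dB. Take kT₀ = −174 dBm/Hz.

−92.1 dBm

Sensitivity = −174 + 10 log₁₀(B) + NF + SNR_min
= −174 + 63.36 + 9.26 + 9.27
= −92.11 dBm → −92.1 dBm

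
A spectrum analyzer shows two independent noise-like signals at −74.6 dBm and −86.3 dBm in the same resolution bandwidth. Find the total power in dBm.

Convert to linear, add, convert back:
P₁ = 3.47×10⁻¹¹ W, P₂ = 2.34×10⁻¹² W
P_tot = 3.70×10⁻¹¹ W → 10 log₁₀(P_tot / 10⁻³) = −74.3 dBm

−74.3 dBm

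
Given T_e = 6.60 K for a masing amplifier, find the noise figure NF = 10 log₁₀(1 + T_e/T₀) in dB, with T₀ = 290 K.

0.098 dB

F = 1 + T_e/T₀ = 1 + 6.60/290 = 1.02276
NF = 10 log₁₀(1.02276) = 0.098 dB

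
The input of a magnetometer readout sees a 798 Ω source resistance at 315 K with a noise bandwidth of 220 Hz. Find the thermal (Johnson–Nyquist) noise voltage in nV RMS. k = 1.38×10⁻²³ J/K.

55.3 nV

V_n = √(4kTRB)
4kTRB = 4 × 1.38×10⁻²³ × 315 × 7.98×10² × 2.20×10² = 3.05×10⁻¹⁵ V²
V_n = √(3.05×10⁻¹⁵) = 5.53×10⁻⁸ V = 55.3 nV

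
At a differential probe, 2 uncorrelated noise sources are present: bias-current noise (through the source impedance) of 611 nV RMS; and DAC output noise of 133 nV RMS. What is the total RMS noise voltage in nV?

Uncorrelated sources add in power (mean-square): V_tot = √(ΣV_i²)
V_tot = √[(6.11×10⁻⁷)² + (1.33×10⁻⁷)²] = 6.25×10⁻⁷ V = 625 nV

625 nV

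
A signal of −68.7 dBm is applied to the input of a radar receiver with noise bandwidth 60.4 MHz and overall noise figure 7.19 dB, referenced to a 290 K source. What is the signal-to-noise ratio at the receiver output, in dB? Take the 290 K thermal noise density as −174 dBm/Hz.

20.3 dB

Noise floor: N = −174 + 10 log₁₀(B) + NF
10 log₁₀(6.04×10⁷) = 77.81 dB
N = −174 + 77.81 + 7.19 = −89.00 dBm
SNR = P_sig − N = −68.7 − (−89.00) = 20.30 dB → 20.3 dB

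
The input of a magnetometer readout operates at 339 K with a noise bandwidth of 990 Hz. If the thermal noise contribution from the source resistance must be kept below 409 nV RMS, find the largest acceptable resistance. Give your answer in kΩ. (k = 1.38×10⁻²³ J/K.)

Johnson–Nyquist: V_n = √(4kTRB) ⇒ R = V_n² / (4kTB)
4kTB = 4 × 1.38×10⁻²³ × 339 × 9.90×10² = 1.85×10⁻¹⁷
R = (4.09×10⁻⁷)² / 1.85×10⁻¹⁷ = 9.03×10³ Ω = 9.03 kΩ

9.03 kΩ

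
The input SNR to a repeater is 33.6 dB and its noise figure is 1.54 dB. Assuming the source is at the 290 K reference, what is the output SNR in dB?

32.06 dB

By definition F = SNR_in/SNR_out, so in dB: SNR_out = SNR_in − NF
SNR_out = 33.6 − 1.54 = 32.06 dB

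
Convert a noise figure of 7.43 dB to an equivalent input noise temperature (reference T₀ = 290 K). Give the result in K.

1315 K

F = 10^(7.43/10) = 5.5335
T_e = (F − 1)·T₀ = (5.5335 − 1) × 290 = 1315 K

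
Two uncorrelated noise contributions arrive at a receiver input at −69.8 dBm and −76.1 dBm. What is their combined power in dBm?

Convert to linear, add, convert back:
P₁ = 1.05×10⁻¹⁰ W, P₂ = 2.45×10⁻¹¹ W
P_tot = 1.29×10⁻¹⁰ W → 10 log₁₀(P_tot / 10⁻³) = −68.9 dBm

−68.9 dBm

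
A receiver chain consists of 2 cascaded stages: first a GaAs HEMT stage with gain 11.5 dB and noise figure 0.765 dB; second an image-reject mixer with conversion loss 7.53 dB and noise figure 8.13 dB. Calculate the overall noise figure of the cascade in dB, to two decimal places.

1.99 dB

Convert to linear (a loss of L dB is a gain of −L dB): F_i = 10^(NF_i/10), G_i = 10^(G_i,dB/10)
  Stage 1: F_1 = 10^(0.765/10) = 1.193, G_1 = 10^(11.5/10) = 14.13
  Stage 2: F_2 = 10^(8.13/10) = 6.501, G_2 = 10^(−7.53/10) = 0.1766
Friis cascade:
  F = 1.193 + (6.501 − 1)/14.13 = 1.582
NF = 10 log₁₀(1.582) = 1.99 dB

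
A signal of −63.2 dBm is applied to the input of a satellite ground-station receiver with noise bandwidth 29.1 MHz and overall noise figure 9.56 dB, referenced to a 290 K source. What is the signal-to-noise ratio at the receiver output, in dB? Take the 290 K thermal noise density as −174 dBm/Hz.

26.6 dB

Noise floor: N = −174 + 10 log₁₀(B) + NF
10 log₁₀(2.91×10⁷) = 74.64 dB
N = −174 + 74.64 + 9.56 = −89.80 dBm
SNR = P_sig − N = −63.2 − (−89.80) = 26.60 dB → 26.6 dB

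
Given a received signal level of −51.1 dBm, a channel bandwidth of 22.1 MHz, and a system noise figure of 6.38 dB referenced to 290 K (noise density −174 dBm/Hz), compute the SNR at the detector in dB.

43.1 dB

Noise floor: N = −174 + 10 log₁₀(B) + NF
10 log₁₀(2.21×10⁷) = 73.44 dB
N = −174 + 73.44 + 6.38 = −94.18 dBm
SNR = P_sig − N = −51.1 − (−94.18) = 43.08 dB → 43.1 dB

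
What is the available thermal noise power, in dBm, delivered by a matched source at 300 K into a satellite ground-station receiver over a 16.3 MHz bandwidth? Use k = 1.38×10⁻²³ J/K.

−101.7 dBm

P_n = kTB = 1.38×10⁻²³ × 300 × 1.63×10⁷ = 6.75×10⁻¹⁴ W
In dBm: 10 log₁₀(6.75×10⁻¹⁴ / 10⁻³) = −101.7 dBm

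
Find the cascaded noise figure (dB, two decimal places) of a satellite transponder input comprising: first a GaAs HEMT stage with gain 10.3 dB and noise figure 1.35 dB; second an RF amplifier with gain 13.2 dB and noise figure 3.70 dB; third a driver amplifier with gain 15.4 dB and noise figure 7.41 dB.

Convert to linear (a loss of L dB is a gain of −L dB): F_i = 10^(NF_i/10), G_i = 10^(G_i,dB/10)
  Stage 1: F_1 = 10^(1.35/10) = 1.365, G_1 = 10^(10.3/10) = 10.72
  Stage 2: F_2 = 10^(3.70/10) = 2.344, G_2 = 10^(13.2/10) = 20.89
  Stage 3: F_3 = 10^(7.41/10) = 5.508, G_3 = 10^(15.4/10) = 34.67
Friis cascade:
  F = 1.365 + (2.344 − 1)/10.72 + (5.508 − 1)/223.9 = 1.510
NF = 10 log₁₀(1.510) = 1.79 dB

1.79 dB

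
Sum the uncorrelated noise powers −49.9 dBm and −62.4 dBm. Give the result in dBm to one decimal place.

Convert to linear, add, convert back:
P₁ = 1.02×10⁻⁸ W, P₂ = 5.75×10⁻¹⁰ W
P_tot = 1.08×10⁻⁸ W → 10 log₁₀(P_tot / 10⁻³) = −49.7 dBm

−49.7 dBm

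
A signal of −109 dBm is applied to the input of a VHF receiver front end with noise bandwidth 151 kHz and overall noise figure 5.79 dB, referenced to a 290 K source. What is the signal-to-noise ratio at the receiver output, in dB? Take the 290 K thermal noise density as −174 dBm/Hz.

7.4 dB

Noise floor: N = −174 + 10 log₁₀(B) + NF
10 log₁₀(1.51×10⁵) = 51.79 dB
N = −174 + 51.79 + 5.79 = −116.42 dBm
SNR = P_sig − N = −109 − (−116.42) = 7.42 dB → 7.4 dB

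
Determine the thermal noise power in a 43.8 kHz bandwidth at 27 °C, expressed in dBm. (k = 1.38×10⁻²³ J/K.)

T = 27 °C + 273.15 = 300.15 K
P_n = kTB = 1.38×10⁻²³ × 300.15 × 4.38×10⁴ = 1.81×10⁻¹⁶ W
In dBm: 10 log₁₀(1.81×10⁻¹⁶ / 10⁻³) = −127.4 dBm

−127.4 dBm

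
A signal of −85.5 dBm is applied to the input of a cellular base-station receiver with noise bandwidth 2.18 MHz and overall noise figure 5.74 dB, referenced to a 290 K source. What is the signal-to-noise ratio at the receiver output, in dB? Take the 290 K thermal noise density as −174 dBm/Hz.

Noise floor: N = −174 + 10 log₁₀(B) + NF
10 log₁₀(2.18×10⁶) = 63.38 dB
N = −174 + 63.38 + 5.74 = −104.88 dBm
SNR = P_sig − N = −85.5 − (−104.88) = 19.38 dB → 19.4 dB

19.4 dB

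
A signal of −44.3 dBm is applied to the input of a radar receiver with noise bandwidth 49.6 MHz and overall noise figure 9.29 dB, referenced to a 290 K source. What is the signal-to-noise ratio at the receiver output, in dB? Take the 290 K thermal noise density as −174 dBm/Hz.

Noise floor: N = −174 + 10 log₁₀(B) + NF
10 log₁₀(4.96×10⁷) = 76.95 dB
N = −174 + 76.95 + 9.29 = −87.76 dBm
SNR = P_sig − N = −44.3 − (−87.76) = 43.46 dB → 43.5 dB

43.5 dB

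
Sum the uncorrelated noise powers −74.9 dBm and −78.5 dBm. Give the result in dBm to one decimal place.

Convert to linear, add, convert back:
P₁ = 3.24×10⁻¹¹ W, P₂ = 1.41×10⁻¹¹ W
P_tot = 4.65×10⁻¹¹ W → 10 log₁₀(P_tot / 10⁻³) = −73.3 dBm

−73.3 dBm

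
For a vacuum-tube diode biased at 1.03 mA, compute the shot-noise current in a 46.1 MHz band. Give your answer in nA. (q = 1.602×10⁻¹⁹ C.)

123 nA

I_n = √(2qI·B)
2qI·B = 2 × 1.602×10⁻¹⁹ × 1.03×10⁻³ × 4.61×10⁷ = 1.52×10⁻¹⁴ A²
I_n = √(1.52×10⁻¹⁴) = 1.23×10⁻⁷ A = 123 nA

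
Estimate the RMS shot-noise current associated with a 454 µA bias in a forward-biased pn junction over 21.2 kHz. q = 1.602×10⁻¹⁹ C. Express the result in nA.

I_n = √(2qI·B)
2qI·B = 2 × 1.602×10⁻¹⁹ × 4.54×10⁻⁴ × 2.12×10⁴ = 3.08×10⁻¹⁸ A²
I_n = √(3.08×10⁻¹⁸) = 1.76×10⁻⁹ A = 1.76 nA

1.76 nA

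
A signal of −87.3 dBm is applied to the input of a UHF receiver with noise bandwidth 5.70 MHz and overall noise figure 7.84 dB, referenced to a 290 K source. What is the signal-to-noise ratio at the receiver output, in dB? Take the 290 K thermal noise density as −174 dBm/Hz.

Noise floor: N = −174 + 10 log₁₀(B) + NF
10 log₁₀(5.70×10⁶) = 67.56 dB
N = −174 + 67.56 + 7.84 = −98.60 dBm
SNR = P_sig − N = −87.3 − (−98.60) = 11.30 dB → 11.3 dB

11.3 dB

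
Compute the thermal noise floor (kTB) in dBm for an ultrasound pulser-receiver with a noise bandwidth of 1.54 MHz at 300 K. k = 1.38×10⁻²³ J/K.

−112.0 dBm

P_n = kTB = 1.38×10⁻²³ × 300 × 1.54×10⁶ = 6.38×10⁻¹⁵ W
In dBm: 10 log₁₀(6.38×10⁻¹⁵ / 10⁻³) = −112.0 dBm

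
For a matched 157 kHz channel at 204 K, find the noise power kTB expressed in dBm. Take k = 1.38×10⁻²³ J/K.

−123.5 dBm

P_n = kTB = 1.38×10⁻²³ × 204 × 1.57×10⁵ = 4.42×10⁻¹⁶ W
In dBm: 10 log₁₀(4.42×10⁻¹⁶ / 10⁻³) = −123.5 dBm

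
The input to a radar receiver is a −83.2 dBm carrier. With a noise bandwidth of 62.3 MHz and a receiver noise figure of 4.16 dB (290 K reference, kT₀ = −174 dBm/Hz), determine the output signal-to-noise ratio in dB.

8.7 dB

Noise floor: N = −174 + 10 log₁₀(B) + NF
10 log₁₀(6.23×10⁷) = 77.94 dB
N = −174 + 77.94 + 4.16 = −91.90 dBm
SNR = P_sig − N = −83.2 − (−91.90) = 8.70 dB → 8.7 dB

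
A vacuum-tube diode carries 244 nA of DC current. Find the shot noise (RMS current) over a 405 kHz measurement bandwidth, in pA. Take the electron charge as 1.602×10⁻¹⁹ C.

I_n = √(2qI·B)
2qI·B = 2 × 1.602×10⁻¹⁹ × 2.44×10⁻⁷ × 4.05×10⁵ = 3.17×10⁻²⁰ A²
I_n = √(3.17×10⁻²⁰) = 1.78×10⁻¹⁰ A = 178 pA

178 pA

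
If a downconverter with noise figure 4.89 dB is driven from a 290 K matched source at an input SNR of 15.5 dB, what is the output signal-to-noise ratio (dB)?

By definition F = SNR_in/SNR_out, so in dB: SNR_out = SNR_in − NF
SNR_out = 15.5 − 4.89 = 10.61 dB

10.61 dB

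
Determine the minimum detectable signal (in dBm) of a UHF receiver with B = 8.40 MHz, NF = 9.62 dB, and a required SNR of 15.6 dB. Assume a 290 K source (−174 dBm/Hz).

Sensitivity = −174 + 10 log₁₀(B) + NF + SNR_min
= −174 + 69.24 + 9.62 + 15.6
= −79.54 dBm → −79.5 dBm

−79.5 dBm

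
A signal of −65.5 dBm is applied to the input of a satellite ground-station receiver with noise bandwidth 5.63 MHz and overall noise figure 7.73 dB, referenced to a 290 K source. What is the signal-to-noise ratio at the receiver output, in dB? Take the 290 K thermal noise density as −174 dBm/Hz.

Noise floor: N = −174 + 10 log₁₀(B) + NF
10 log₁₀(5.63×10⁶) = 67.51 dB
N = −174 + 67.51 + 7.73 = −98.76 dBm
SNR = P_sig − N = −65.5 − (−98.76) = 33.26 dB → 33.3 dB

33.3 dB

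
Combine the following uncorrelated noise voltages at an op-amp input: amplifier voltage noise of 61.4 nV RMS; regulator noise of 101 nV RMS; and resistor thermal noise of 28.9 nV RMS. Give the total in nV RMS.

122 nV

Uncorrelated sources add in power (mean-square): V_tot = √(ΣV_i²)
V_tot = √[(6.14×10⁻⁸)² + (1.01×10⁻⁷)² + (2.89×10⁻⁸)²] = 1.22×10⁻⁷ V = 122 nV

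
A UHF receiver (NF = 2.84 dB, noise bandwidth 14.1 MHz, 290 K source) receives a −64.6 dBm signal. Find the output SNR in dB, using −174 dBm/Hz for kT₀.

Noise floor: N = −174 + 10 log₁₀(B) + NF
10 log₁₀(1.41×10⁷) = 71.49 dB
N = −174 + 71.49 + 2.84 = −99.67 dBm
SNR = P_sig − N = −64.6 − (−99.67) = 35.07 dB → 35.1 dB

35.1 dB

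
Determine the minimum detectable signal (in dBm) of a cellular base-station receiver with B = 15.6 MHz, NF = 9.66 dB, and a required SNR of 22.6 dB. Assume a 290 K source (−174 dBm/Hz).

−69.8 dBm

Sensitivity = −174 + 10 log₁₀(B) + NF + SNR_min
= −174 + 71.93 + 9.66 + 22.6
= −69.81 dBm → −69.8 dBm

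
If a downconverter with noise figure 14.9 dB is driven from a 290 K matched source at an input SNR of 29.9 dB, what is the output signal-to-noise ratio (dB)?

15.0 dB

By definition F = SNR_in/SNR_out, so in dB: SNR_out = SNR_in − NF
SNR_out = 29.9 − 14.9 = 15.0 dB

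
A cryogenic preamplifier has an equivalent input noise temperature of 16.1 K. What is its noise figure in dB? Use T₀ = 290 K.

0.235 dB

F = 1 + T_e/T₀ = 1 + 16.1/290 = 1.05552
NF = 10 log₁₀(1.05552) = 0.235 dB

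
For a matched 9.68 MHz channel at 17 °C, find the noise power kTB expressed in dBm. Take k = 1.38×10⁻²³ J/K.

T = 17 °C + 273.15 = 290.15 K
P_n = kTB = 1.38×10⁻²³ × 290.15 × 9.68×10⁶ = 3.88×10⁻¹⁴ W
In dBm: 10 log₁₀(3.88×10⁻¹⁴ / 10⁻³) = −104.1 dBm

−104.1 dBm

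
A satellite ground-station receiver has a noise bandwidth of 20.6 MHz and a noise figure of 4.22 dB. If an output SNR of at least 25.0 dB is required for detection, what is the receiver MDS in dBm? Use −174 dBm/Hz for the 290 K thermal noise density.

−71.6 dBm

Sensitivity = −174 + 10 log₁₀(B) + NF + SNR_min
= −174 + 73.14 + 4.22 + 25.0
= −71.64 dBm → −71.6 dBm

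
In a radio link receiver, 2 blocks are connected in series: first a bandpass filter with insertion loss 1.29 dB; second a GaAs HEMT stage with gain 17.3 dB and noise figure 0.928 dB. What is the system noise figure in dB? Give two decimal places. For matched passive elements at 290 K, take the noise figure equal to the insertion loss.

Convert to linear (a loss of L dB is a gain of −L dB): F_i = 10^(NF_i/10), G_i = 10^(G_i,dB/10)
  Stage 1: F_1 = 10^(1.29/10) = 1.346, G_1 = 10^(−1.29/10) = 0.7430
  Stage 2: F_2 = 10^(0.928/10) = 1.238, G_2 = 10^(17.3/10) = 53.70
Friis cascade:
  F = 1.346 + (1.238 − 1)/0.7430 = 1.666
NF = 10 log₁₀(1.666) = 2.22 dB

2.22 dB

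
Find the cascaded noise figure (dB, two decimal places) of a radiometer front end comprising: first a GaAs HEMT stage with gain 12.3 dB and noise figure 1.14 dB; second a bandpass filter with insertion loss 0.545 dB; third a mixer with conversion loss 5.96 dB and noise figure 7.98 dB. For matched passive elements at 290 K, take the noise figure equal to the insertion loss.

2.20 dB

Convert to linear (a loss of L dB is a gain of −L dB): F_i = 10^(NF_i/10), G_i = 10^(G_i,dB/10)
  Stage 1: F_1 = 10^(1.14/10) = 1.300, G_1 = 10^(12.3/10) = 16.98
  Stage 2: F_2 = 10^(0.545/10) = 1.134, G_2 = 10^(−0.545/10) = 0.8821
  Stage 3: F_3 = 10^(7.98/10) = 6.281, G_3 = 10^(−5.96/10) = 0.2535
Friis cascade:
  F = 1.300 + (1.134 − 1)/16.98 + (6.281 − 1)/14.98 = 1.661
NF = 10 log₁₀(1.661) = 2.20 dB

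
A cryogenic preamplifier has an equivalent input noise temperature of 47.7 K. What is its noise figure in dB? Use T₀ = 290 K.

0.661 dB

F = 1 + T_e/T₀ = 1 + 47.7/290 = 1.16448
NF = 10 log₁₀(1.16448) = 0.661 dB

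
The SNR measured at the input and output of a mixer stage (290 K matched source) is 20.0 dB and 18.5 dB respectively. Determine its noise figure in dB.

1.5 dB

NF (dB) = SNR_in(dB) − SNR_out(dB) when the source is at T₀
NF = 20.0 − 18.5 = 1.5 dB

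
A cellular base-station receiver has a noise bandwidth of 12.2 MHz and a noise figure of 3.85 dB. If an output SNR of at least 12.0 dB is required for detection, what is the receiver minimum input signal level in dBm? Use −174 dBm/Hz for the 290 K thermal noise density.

−87.3 dBm

Sensitivity = −174 + 10 log₁₀(B) + NF + SNR_min
= −174 + 70.86 + 3.85 + 12.0
= −87.29 dBm → −87.3 dBm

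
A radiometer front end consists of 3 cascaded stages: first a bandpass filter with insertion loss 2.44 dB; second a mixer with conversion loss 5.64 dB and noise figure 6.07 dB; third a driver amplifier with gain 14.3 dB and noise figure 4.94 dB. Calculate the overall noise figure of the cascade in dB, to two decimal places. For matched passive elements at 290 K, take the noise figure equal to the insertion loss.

Convert to linear (a loss of L dB is a gain of −L dB): F_i = 10^(NF_i/10), G_i = 10^(G_i,dB/10)
  Stage 1: F_1 = 10^(2.44/10) = 1.754, G_1 = 10^(−2.44/10) = 0.5702
  Stage 2: F_2 = 10^(6.07/10) = 4.046, G_2 = 10^(−5.64/10) = 0.2729
  Stage 3: F_3 = 10^(4.94/10) = 3.119, G_3 = 10^(14.3/10) = 26.92
Friis cascade:
  F = 1.754 + (4.046 − 1)/0.5702 + (3.119 − 1)/0.1556 = 20.71
NF = 10 log₁₀(20.71) = 13.16 dB

13.16 dB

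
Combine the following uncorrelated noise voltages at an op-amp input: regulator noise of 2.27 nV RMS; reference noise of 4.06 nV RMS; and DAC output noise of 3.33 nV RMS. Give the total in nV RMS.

Uncorrelated sources add in power (mean-square): V_tot = √(ΣV_i²)
V_tot = √[(2.27×10⁻⁹)² + (4.06×10⁻⁹)² + (3.33×10⁻⁹)²] = 5.72×10⁻⁹ V = 5.72 nV

5.72 nV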